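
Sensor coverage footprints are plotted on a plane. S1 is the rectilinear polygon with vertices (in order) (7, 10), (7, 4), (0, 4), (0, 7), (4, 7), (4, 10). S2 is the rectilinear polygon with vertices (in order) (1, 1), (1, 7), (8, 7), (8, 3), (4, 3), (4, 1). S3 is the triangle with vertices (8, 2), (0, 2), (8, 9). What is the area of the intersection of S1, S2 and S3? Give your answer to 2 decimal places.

9.00

The intersection is the polygon with vertices (2.286,4), (5.714,7), (7,7), (7,4).
By the shoelace formula its area is 9.00.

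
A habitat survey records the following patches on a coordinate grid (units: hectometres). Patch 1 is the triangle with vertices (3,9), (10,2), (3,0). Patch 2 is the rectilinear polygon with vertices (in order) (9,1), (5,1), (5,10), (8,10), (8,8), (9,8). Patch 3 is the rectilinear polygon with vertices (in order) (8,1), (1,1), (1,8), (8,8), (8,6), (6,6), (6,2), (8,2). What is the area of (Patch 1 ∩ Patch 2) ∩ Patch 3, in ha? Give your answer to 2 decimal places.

The region (Patch 1 ∩ Patch 2) ∩ Patch 3 is the polygon with vertices (6.5,1), (5,1), (5,7), (6,6), (6,2), (8,2), (8,1.429).
By the shoelace formula its area is 7.18.

7.18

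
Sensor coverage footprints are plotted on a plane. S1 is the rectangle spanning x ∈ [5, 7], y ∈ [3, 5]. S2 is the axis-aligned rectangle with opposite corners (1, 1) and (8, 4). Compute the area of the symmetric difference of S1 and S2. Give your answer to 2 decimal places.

21.00

|S1∩S2|: x∈[5,7], y∈[3,4] → 2·1 = 2.
|S1 △ S2| = |S1| + |S2| − 2·|S1∩S2| = 4 + 21 − 4 = 21.00.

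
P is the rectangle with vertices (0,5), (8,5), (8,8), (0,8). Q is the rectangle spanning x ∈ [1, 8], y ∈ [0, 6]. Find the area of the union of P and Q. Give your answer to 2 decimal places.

By inclusion–exclusion:
Individual areas: |P| = 24, |Q| = 42.
|P∩Q|: x∈[1,8], y∈[5,6] → 7·1 = 7.
|P ∪ Q| = 66 − 7 = 59.00.

59.00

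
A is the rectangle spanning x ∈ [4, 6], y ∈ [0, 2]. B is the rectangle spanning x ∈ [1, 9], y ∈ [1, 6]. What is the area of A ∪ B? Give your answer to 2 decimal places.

By inclusion–exclusion:
Individual areas: |A| = 4, |B| = 40.
|A∩B|: x∈[4,6], y∈[1,2] → 2·1 = 2.
|A ∪ B| = 44 − 2 = 42.00.

42.00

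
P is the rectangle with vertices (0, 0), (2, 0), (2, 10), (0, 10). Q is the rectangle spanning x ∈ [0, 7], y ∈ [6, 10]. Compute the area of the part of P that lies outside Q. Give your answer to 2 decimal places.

|P∩Q|: x∈[0,2], y∈[6,10] → 2·4 = 8.
|P| = 20.
|P ∖ Q| = |P| − |P∩Q| = 20 − 8 = 12.00.

12.00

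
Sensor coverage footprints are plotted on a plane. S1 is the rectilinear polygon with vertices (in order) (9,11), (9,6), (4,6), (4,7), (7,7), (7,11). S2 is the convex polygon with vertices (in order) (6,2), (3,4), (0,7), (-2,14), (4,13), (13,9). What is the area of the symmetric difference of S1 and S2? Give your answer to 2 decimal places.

82.11

|S1| = 13, |S2| = 95, |S1∩S2| = 12.9444.
|S1 △ S2| = |S1| + |S2| − 2·|S1∩S2| = 13 + 95 − 25.8889 = 82.11.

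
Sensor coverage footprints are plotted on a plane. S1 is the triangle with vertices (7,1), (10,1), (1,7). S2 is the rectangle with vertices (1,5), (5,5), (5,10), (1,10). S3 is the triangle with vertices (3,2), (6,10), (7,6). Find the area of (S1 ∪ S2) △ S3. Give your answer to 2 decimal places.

|S1 ∪ S2| = 28.
|(S1 ∪ S2) ∩ S3| = 2.0148.
|(S1 ∪ S2) △ S3| = 28 + 10 − 4.0295 = 33.97.

33.97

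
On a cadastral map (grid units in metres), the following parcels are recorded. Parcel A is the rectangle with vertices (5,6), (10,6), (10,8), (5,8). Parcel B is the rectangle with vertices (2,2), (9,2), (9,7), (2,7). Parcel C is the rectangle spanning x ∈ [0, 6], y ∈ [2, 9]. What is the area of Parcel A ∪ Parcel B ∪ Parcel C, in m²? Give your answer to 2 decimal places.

62.00

By inclusion–exclusion:
Individual areas: |Parcel A| = 10, |Parcel B| = 35, |Parcel C| = 42.
|Parcel A∩Parcel B|: x∈[5,9], y∈[6,7] → 4·1 = 4.
|Parcel A∩Parcel C|: x∈[5,6], y∈[6,8] → 1·2 = 2.
|Parcel B∩Parcel C|: x∈[2,6], y∈[2,7] → 4·5 = 20.
|Parcel A∩Parcel B∩Parcel C| = 1.
|Parcel A ∪ Parcel B ∪ Parcel C| = 87 − 26 + 1 = 62.00.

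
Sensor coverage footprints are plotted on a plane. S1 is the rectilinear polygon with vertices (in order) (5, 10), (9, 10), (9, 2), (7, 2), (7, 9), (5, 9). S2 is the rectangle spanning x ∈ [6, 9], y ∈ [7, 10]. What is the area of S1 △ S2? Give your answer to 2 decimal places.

13.00

|S1| = 18, |S2| = 9, |S1∩S2| = 7.
|S1 △ S2| = |S1| + |S2| − 2·|S1∩S2| = 18 + 9 − 14 = 13.00.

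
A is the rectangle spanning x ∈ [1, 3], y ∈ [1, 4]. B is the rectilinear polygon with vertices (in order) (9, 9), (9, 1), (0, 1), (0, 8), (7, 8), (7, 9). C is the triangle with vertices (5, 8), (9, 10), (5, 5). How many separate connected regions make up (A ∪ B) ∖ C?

1

(A ∪ B) ∖ C is a single connected region.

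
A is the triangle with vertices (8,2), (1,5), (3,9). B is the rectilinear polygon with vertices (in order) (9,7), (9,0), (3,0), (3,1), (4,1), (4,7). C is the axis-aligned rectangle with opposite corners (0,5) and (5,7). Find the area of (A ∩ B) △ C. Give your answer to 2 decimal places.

14.10

|A ∩ B| = 7.6429.
|(A ∩ B) ∩ C| = 1.7714.
|(A ∩ B) △ C| = 7.6429 + 10 − 3.5429 = 14.10.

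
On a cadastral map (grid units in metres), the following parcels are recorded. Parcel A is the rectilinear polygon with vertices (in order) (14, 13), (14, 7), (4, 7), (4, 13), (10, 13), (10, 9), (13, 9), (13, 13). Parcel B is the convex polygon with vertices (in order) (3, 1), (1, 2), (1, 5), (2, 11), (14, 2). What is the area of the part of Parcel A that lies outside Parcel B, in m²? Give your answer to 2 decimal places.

|Parcel A| = 48, |Parcel A∩Parcel B| = 4.1667.
|Parcel A ∖ Parcel B| = |Parcel A| − |Parcel A∩Parcel B| = 48 − 4.1667 = 43.83.

43.83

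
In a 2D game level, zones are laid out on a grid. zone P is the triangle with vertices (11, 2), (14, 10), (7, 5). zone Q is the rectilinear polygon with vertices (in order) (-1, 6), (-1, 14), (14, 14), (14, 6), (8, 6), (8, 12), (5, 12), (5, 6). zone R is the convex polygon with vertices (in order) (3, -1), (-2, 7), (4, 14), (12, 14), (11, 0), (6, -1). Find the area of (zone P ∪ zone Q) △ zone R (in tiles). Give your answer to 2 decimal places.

113.72

|zone P ∪ zone Q| = 114.3.
|(zone P ∪ zone Q) ∩ zone R| = 79.5402.
|(zone P ∪ zone Q) △ zone R| = 114.3 + 158.5 − 159.0804 = 113.72.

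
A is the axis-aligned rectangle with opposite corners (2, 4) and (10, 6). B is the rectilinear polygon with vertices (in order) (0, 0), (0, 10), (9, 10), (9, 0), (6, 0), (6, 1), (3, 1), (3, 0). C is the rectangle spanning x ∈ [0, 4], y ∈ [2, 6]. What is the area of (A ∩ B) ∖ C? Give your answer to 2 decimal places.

10.00

|A ∩ B| = 14.
|(A ∩ B) ∩ C| = 4.
|(A ∩ B) ∖ C| = 14 − 4 = 10.00.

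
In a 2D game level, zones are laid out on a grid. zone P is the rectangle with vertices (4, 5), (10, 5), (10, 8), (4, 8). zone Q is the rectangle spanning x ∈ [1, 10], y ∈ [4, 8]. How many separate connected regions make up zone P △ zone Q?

zone P △ zone Q is a single connected region.

1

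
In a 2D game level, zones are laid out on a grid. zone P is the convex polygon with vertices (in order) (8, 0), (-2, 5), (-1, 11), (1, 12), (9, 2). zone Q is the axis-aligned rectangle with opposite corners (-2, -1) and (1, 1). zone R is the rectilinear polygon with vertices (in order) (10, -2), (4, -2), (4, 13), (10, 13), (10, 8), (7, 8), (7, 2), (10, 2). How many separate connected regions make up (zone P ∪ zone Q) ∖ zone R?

3

(zone P ∪ zone Q) ∖ zone R splits into 3 disjoint pieces (area 40.375, area 2.5, area 6).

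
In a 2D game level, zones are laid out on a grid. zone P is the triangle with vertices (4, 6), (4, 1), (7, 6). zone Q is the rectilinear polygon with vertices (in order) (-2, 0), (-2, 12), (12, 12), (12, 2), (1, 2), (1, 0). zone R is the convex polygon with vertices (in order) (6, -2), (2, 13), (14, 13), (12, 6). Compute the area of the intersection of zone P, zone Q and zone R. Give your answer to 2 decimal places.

5.63

The intersection is the polygon with vertices (7,6), (4.831,2.385), (4,5.5), (4,6).
By the shoelace formula its area is 5.63.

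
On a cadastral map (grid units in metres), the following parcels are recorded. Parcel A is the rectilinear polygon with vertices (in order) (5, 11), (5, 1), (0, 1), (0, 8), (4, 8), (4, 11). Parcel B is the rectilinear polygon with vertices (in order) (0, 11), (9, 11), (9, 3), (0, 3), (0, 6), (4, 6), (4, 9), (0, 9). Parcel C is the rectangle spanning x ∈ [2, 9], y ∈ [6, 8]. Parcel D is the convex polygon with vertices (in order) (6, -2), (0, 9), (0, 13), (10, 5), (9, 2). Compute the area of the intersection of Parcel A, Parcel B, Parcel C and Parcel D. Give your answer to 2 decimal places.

2.00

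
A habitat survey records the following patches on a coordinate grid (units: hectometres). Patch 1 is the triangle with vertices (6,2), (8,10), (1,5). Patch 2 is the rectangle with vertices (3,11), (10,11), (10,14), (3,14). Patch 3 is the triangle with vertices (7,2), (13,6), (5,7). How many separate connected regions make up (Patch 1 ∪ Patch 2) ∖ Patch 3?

2

(Patch 1 ∪ Patch 2) ∖ Patch 3 splits into 2 disjoint pieces (area 19.4126, area 21).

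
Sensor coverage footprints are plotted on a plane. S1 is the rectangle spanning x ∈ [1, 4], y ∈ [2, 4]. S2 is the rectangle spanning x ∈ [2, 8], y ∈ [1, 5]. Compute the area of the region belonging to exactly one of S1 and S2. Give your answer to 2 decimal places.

|S1∩S2|: x∈[2,4], y∈[2,4] → 2·2 = 4.
|S1 △ S2| = |S1| + |S2| − 2·|S1∩S2| = 6 + 24 − 8 = 22.00.

22.00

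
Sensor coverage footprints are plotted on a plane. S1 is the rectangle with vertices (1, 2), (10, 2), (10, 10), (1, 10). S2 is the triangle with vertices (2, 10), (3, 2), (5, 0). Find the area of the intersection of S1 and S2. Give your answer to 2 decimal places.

The intersection is the polygon with vertices (3,2), (2,10), (4.4,2).
By the shoelace formula its area is 5.60.

5.60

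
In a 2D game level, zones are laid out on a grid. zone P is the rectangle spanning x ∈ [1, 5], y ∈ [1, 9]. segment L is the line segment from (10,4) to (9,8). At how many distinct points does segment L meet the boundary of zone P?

The segment lies entirely outside zone P and never meets its boundary.

0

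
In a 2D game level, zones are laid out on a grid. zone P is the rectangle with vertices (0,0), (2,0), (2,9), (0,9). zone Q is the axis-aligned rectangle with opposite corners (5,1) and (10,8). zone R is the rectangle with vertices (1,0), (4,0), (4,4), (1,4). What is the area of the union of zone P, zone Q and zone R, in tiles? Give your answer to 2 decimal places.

61.00

By inclusion–exclusion:
Individual areas: |zone P| = 18, |zone Q| = 35, |zone R| = 12.
|zone P∩zone Q| = 0 (no overlap).
|zone P∩zone R|: x∈[1,2], y∈[0,4] → 1·4 = 4.
|zone Q∩zone R| = 0 (no overlap).
|zone P∩zone Q∩zone R| = 0.
|zone P ∪ zone Q ∪ zone R| = 65 − 4 + 0 = 61.00.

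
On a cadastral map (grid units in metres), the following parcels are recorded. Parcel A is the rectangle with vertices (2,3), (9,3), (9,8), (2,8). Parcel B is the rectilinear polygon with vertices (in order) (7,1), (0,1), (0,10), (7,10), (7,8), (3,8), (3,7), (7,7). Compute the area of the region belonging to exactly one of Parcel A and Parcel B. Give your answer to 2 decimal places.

52.00

|Parcel A| = 35, |Parcel B| = 59, |Parcel A∩Parcel B| = 21.
|Parcel A △ Parcel B| = |Parcel A| + |Parcel B| − 2·|Parcel A∩Parcel B| = 35 + 59 − 42 = 52.00.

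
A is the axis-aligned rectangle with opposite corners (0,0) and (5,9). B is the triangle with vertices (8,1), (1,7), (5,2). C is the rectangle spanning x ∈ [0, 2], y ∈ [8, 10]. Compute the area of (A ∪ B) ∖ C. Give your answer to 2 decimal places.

45.36

|A ∪ B| = 47.3571.
|(A ∪ B) ∩ C| = 2.
|(A ∪ B) ∖ C| = 47.3571 − 2 = 45.36.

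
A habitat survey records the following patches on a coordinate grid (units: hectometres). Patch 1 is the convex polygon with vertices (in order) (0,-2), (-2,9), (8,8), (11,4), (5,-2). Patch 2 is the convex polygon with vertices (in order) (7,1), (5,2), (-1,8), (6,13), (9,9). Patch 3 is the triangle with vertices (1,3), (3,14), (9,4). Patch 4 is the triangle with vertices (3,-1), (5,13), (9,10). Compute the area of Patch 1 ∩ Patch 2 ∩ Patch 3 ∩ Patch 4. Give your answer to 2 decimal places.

12.16

The intersection is the polygon with vertices (3.667,3.333), (3.625,3.375), (4.338,8.366), (6.511,8.149), (7.286,6.857), (5.488,3.561).
By the shoelace formula its area is 12.16.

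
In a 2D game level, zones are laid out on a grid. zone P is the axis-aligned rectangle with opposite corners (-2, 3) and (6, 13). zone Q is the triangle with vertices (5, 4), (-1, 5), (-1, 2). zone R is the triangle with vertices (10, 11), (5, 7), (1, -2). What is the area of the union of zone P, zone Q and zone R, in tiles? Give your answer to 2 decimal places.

By inclusion–exclusion:
Individual areas: |zone P| = 80, |zone Q| = 9, |zone R| = 14.5.
|zone P∩zone Q| = 7.5.
|zone P∩zone R| = 6.2462.
|zone Q∩zone R| = 0.4858.
|zone P∩zone Q∩zone R| = 0.4858.
|zone P ∪ zone Q ∪ zone R| = 103.5 − 14.2319 + 0.4858 = 89.75.

89.75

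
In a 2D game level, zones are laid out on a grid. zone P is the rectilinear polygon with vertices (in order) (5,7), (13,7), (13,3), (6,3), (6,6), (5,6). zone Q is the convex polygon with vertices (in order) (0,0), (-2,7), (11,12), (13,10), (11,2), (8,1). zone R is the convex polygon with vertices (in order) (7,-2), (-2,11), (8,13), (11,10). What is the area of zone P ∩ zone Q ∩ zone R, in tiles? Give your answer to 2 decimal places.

14.33

The intersection is the polygon with vertices (6,3), (6,6), (5,6), (5,7), (10,7), (8.667,3).
By the shoelace formula its area is 14.33.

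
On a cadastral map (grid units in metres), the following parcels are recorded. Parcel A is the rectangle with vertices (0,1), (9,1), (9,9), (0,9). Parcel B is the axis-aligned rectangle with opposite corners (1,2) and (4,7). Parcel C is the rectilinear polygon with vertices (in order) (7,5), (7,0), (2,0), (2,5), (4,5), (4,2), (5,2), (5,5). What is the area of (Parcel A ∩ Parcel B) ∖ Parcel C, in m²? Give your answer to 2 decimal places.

9.00

|Parcel A ∩ Parcel B| = 15.
|(Parcel A ∩ Parcel B) ∩ Parcel C| = 6.
|(Parcel A ∩ Parcel B) ∖ Parcel C| = 15 − 6 = 9.00.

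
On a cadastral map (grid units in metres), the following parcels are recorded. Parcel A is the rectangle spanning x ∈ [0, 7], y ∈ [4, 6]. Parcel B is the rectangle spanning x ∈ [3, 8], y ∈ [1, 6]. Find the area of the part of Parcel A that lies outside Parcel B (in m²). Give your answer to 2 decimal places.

6.00

|Parcel A∩Parcel B|: x∈[3,7], y∈[4,6] → 4·2 = 8.
|Parcel A| = 14.
|Parcel A ∖ Parcel B| = |Parcel A| − |Parcel A∩Parcel B| = 14 − 8 = 6.00.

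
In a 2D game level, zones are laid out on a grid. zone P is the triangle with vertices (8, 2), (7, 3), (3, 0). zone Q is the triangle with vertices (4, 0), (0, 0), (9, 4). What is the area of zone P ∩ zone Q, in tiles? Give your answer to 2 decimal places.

The intersection is the polygon with vertices (7,3), (7.333,2.667), (5,0.8), (3,0).
By the shoelace formula its area is 2.10.

2.10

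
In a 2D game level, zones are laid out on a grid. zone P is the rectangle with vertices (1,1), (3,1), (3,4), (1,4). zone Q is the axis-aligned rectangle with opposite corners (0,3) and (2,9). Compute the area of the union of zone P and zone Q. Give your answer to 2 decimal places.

By inclusion–exclusion:
Individual areas: |zone P| = 6, |zone Q| = 12.
|zone P∩zone Q|: x∈[1,2], y∈[3,4] → 1·1 = 1.
|zone P ∪ zone Q| = 18 − 1 = 17.00.

17.00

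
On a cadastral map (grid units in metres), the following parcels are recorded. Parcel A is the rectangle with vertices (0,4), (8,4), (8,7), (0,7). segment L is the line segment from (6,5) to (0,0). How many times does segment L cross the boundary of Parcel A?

1

The segment meets the boundary at (4.8,4).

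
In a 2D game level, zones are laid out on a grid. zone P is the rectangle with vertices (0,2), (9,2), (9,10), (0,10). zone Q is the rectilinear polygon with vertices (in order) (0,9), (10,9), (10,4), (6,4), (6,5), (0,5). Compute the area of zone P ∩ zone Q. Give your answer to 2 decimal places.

39.00

The intersection is the polygon with vertices (9,4), (6,4), (6,5), (0,5), (0,9), (9,9).
By the shoelace formula its area is 39.00.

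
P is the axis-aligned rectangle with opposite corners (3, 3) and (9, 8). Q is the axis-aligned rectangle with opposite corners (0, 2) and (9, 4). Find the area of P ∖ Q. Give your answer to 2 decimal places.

24.00

|P∩Q|: x∈[3,9], y∈[3,4] → 6·1 = 6.
|P| = 30.
|P ∖ Q| = |P| − |P∩Q| = 30 − 6 = 24.00.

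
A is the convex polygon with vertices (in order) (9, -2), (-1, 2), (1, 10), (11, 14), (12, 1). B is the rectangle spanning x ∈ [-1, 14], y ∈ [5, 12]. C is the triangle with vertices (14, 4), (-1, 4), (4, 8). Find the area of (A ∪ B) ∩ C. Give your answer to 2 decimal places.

28.85

The region (A ∪ B) ∩ C is the polygon with vertices (-0.375,4.5), (4,8), (11.698,4.921), (11.769,4), (-0.5,4).
By the shoelace formula its area is 28.85.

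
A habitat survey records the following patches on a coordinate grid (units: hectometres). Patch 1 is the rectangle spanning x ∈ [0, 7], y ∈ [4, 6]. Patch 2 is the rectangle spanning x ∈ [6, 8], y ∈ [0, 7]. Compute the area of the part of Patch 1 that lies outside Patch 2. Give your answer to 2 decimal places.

12.00

|Patch 1∩Patch 2|: x∈[6,7], y∈[4,6] → 1·2 = 2.
|Patch 1| = 14.
|Patch 1 ∖ Patch 2| = |Patch 1| − |Patch 1∩Patch 2| = 14 − 2 = 12.00.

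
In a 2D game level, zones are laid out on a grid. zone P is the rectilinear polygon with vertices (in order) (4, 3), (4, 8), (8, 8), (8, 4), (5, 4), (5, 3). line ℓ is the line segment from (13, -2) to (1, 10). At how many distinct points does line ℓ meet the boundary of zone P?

2

The segment meets the boundary at (4,7), (7,4).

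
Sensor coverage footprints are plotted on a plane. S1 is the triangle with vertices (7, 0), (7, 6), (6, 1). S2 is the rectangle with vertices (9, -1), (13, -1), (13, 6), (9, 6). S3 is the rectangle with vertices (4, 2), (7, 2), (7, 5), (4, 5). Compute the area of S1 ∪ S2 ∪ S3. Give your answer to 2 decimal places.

38.50

By inclusion–exclusion:
Individual areas: |S1| = 3, |S2| = 28, |S3| = 9.
|S1∩S2| = 0.
|S1∩S3| = 1.5.
|S2∩S3| = 0 (no overlap).
|S1∩S2∩S3| = 0.
|S1 ∪ S2 ∪ S3| = 40 − 1.5 + 0 = 38.50.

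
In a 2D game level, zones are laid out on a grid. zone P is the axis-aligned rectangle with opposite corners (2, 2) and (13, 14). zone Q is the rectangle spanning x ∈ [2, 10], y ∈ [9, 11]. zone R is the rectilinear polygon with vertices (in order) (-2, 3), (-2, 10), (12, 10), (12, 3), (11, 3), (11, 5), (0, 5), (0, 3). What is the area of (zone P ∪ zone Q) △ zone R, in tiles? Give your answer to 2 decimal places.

|zone P ∪ zone Q| = 132.
|(zone P ∪ zone Q) ∩ zone R| = 52.
|(zone P ∪ zone Q) △ zone R| = 132 + 76 − 104 = 104.00.

104.00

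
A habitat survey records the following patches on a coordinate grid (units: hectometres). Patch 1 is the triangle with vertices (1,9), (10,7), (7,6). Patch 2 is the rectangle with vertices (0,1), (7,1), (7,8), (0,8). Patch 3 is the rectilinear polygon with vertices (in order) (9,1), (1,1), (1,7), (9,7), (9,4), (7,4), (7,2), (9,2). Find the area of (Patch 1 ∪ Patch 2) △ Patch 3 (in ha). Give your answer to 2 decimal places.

22.08

|Patch 1 ∪ Patch 2| = 52.75.
|(Patch 1 ∪ Patch 2) ∩ Patch 3| = 37.3333.
|(Patch 1 ∪ Patch 2) △ Patch 3| = 52.75 + 44 − 74.6667 = 22.08.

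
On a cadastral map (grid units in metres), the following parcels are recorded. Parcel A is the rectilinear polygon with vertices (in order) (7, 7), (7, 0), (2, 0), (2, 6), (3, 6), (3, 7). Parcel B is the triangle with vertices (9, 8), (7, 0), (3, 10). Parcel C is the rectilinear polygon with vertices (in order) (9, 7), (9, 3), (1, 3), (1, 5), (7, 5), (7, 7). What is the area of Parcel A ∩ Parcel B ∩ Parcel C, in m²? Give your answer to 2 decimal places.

3.20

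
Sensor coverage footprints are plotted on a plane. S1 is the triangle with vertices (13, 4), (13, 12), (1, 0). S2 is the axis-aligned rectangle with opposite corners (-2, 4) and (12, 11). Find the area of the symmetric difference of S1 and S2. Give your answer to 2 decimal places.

|S1| = 48, |S2| = 98, |S1∩S2| = 24.5.
|S1 △ S2| = |S1| + |S2| − 2·|S1∩S2| = 48 + 98 − 49 = 97.00.

97.00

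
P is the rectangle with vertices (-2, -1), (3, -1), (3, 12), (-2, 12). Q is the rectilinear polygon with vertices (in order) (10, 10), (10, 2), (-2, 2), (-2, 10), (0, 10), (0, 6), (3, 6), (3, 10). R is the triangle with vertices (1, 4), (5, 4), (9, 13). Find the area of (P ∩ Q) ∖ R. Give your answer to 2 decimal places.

25.78

|P ∩ Q| = 28.
|(P ∩ Q) ∩ R| = 2.2222.
|(P ∩ Q) ∖ R| = 28 − 2.2222 = 25.78.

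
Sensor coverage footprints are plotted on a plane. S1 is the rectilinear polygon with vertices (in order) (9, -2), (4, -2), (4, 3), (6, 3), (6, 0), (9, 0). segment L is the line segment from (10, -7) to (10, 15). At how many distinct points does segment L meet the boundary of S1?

0

The segment lies entirely outside S1 and never meets its boundary.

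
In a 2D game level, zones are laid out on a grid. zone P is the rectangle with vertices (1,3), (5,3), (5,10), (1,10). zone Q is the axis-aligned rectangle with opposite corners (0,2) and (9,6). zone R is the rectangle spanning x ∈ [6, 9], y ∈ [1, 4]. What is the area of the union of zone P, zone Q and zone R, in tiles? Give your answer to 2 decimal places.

By inclusion–exclusion:
Individual areas: |zone P| = 28, |zone Q| = 36, |zone R| = 9.
|zone P∩zone Q|: x∈[1,5], y∈[3,6] → 4·3 = 12.
|zone P∩zone R| = 0 (no overlap).
|zone Q∩zone R|: x∈[6,9], y∈[2,4] → 3·2 = 6.
|zone P∩zone Q∩zone R| = 0.
|zone P ∪ zone Q ∪ zone R| = 73 − 18 + 0 = 55.00.

55.00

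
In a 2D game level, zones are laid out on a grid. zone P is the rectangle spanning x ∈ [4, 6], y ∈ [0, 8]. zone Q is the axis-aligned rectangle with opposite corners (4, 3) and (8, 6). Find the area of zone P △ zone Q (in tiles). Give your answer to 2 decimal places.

16.00

|zone P∩zone Q|: x∈[4,6], y∈[3,6] → 2·3 = 6.
|zone P △ zone Q| = |zone P| + |zone Q| − 2·|zone P∩zone Q| = 16 + 12 − 12 = 16.00.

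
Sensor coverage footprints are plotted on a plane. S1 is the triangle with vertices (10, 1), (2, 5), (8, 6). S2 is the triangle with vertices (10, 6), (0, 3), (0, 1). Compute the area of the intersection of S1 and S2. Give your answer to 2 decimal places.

2.83

The intersection is the polygon with vertices (3.75,4.125), (8.214,5.464), (8.333,5.167), (5,3.5).
By the shoelace formula its area is 2.83.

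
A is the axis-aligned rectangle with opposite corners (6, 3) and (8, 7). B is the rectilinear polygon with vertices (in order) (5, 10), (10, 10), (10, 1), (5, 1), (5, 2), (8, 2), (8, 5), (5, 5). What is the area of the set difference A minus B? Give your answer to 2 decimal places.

4.00

|A| = 8, |A∩B| = 4.
|A ∖ B| = |A| − |A∩B| = 8 − 4 = 4.00.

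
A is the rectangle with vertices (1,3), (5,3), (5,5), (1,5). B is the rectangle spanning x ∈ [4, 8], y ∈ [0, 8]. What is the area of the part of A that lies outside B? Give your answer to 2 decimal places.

6.00

|A∩B|: x∈[4,5], y∈[3,5] → 1·2 = 2.
|A| = 8.
|A ∖ B| = |A| − |A∩B| = 8 − 2 = 6.00.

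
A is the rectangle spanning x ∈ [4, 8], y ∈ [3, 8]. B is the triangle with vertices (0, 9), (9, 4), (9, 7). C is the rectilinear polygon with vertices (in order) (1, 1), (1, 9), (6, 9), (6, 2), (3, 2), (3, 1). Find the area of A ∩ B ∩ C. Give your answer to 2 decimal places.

The intersection is the polygon with vertices (4,6.778), (4,8), (4.5,8), (6,7.667), (6,5.667).
By the shoelace formula its area is 3.31.

3.31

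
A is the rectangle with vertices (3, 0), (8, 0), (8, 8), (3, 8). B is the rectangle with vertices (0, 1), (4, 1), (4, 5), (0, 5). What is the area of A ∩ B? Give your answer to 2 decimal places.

4.00

|A∩B|: x∈[3,4], y∈[1,5] → 1·4 = 4.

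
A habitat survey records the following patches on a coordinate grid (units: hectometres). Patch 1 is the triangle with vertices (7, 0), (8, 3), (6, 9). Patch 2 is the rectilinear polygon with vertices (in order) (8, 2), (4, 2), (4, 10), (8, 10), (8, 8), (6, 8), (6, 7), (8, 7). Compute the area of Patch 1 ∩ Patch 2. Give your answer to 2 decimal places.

4.78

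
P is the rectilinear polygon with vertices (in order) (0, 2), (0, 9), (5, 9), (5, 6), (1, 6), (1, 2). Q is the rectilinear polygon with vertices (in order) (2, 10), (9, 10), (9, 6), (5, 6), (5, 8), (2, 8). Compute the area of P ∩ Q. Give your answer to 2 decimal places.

3.00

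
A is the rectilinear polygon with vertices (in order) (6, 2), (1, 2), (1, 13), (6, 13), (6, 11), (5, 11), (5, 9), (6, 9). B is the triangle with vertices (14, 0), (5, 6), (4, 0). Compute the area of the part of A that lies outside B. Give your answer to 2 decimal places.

|A| = 53, |A∩B| = 5.
|A ∖ B| = |A| − |A∩B| = 53 − 5 = 48.00.

48.00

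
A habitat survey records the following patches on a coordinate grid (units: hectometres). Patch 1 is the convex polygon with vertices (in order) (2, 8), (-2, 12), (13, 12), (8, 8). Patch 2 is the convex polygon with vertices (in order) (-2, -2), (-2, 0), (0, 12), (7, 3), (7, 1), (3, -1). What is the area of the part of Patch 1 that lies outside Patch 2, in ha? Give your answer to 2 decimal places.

37.49

|Patch 1| = 42, |Patch 1∩Patch 2| = 4.5079.
|Patch 1 ∖ Patch 2| = |Patch 1| − |Patch 1∩Patch 2| = 42 − 4.5079 = 37.49.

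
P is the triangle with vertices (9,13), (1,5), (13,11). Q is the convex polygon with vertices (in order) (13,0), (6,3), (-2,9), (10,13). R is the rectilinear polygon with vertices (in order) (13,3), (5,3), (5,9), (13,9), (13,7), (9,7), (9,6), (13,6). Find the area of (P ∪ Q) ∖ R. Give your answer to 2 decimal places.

|P ∪ Q| = 96.7654.
|(P ∪ Q) ∩ R| = 36.8173.
|(P ∪ Q) ∖ R| = 96.7654 − 36.8173 = 59.95.

59.95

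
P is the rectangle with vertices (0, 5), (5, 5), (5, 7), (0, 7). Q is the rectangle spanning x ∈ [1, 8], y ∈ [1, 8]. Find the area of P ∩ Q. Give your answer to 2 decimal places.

|P∩Q|: x∈[1,5], y∈[5,7] → 4·2 = 8.

8.00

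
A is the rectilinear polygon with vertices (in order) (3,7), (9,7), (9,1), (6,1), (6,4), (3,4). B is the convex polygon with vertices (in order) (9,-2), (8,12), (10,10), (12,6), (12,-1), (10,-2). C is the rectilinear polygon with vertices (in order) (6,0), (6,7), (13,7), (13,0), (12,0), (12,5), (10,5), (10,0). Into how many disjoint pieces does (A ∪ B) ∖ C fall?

(A ∪ B) ∖ C splits into 3 disjoint pieces (area 9.3571, area 15.1429, area 9).

3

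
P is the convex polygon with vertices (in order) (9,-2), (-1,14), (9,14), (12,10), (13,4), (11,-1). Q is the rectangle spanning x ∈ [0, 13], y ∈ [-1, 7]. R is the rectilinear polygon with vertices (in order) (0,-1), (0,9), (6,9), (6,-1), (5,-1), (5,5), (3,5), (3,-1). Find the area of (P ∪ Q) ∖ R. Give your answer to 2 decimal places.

|P ∪ Q| = 175.75.
|(P ∪ Q) ∩ R| = 42.5.
|(P ∪ Q) ∖ R| = 175.75 − 42.5 = 133.25.

133.25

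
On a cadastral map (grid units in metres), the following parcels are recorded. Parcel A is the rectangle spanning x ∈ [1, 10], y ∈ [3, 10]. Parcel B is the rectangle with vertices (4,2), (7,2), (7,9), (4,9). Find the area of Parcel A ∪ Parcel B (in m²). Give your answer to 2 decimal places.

By inclusion–exclusion:
Individual areas: |Parcel A| = 63, |Parcel B| = 21.
|Parcel A∩Parcel B|: x∈[4,7], y∈[3,9] → 3·6 = 18.
|Parcel A ∪ Parcel B| = 84 − 18 = 66.00.

66.00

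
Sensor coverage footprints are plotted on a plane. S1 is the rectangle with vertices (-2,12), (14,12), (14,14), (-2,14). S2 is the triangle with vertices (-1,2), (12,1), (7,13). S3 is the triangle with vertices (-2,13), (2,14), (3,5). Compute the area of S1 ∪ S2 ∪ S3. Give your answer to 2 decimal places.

118.77

By inclusion–exclusion:
Individual areas: |S1| = 32, |S2| = 75.5, |S3| = 18.5.
|S1∩S2| = 0.572.
|S1∩S3| = 5.9097.
|S2∩S3| = 0.7492.
|S1∩S2∩S3| = 0.
|S1 ∪ S2 ∪ S3| = 126 − 7.2309 + 0 = 118.77.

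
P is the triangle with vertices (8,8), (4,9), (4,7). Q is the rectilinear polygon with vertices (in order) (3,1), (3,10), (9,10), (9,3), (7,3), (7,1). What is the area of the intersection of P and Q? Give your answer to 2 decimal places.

The intersection is the polygon with vertices (4,7), (4,9), (8,8).
By the shoelace formula its area is 4.00.

4.00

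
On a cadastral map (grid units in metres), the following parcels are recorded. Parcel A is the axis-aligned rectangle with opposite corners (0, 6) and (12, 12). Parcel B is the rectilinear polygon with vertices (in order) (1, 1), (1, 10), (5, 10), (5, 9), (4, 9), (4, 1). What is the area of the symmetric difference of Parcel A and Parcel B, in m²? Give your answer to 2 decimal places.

74.00

|Parcel A| = 72, |Parcel B| = 28, |Parcel A∩Parcel B| = 13.
|Parcel A △ Parcel B| = |Parcel A| + |Parcel B| − 2·|Parcel A∩Parcel B| = 72 + 28 − 26 = 74.00.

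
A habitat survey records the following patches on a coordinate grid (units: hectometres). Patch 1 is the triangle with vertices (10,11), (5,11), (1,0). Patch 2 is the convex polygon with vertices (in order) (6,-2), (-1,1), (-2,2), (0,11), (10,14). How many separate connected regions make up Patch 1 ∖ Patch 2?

Patch 1 ∖ Patch 2 splits into 2 disjoint pieces (area 0.495, area 0.003).

2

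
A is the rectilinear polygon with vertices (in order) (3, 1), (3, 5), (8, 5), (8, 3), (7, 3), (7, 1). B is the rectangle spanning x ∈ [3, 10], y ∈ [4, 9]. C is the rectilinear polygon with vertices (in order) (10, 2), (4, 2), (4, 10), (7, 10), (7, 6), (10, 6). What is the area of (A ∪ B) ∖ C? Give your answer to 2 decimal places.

|A ∪ B| = 48.
|(A ∪ B) ∩ C| = 28.
|(A ∪ B) ∖ C| = 48 − 28 = 20.00.

20.00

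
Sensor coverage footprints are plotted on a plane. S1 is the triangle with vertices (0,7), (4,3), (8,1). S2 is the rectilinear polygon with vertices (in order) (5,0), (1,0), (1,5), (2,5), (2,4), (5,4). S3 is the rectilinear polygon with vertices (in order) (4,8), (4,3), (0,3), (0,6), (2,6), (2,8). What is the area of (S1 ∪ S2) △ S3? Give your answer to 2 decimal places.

24.96

|S1 ∪ S2| = 19.625.
|(S1 ∪ S2) ∩ S3| = 5.3333.
|(S1 ∪ S2) △ S3| = 19.625 + 16 − 10.6667 = 24.96.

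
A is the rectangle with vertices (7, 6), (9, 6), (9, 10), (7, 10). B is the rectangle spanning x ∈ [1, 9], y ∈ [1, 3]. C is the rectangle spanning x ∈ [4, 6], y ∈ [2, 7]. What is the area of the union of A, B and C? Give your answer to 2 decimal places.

By inclusion–exclusion:
Individual areas: |A| = 8, |B| = 16, |C| = 10.
|A∩B| = 0 (no overlap).
|A∩C| = 0 (no overlap).
|B∩C|: x∈[4,6], y∈[2,3] → 2·1 = 2.
|A∩B∩C| = 0.
|A ∪ B ∪ C| = 34 − 2 + 0 = 32.00.

32.00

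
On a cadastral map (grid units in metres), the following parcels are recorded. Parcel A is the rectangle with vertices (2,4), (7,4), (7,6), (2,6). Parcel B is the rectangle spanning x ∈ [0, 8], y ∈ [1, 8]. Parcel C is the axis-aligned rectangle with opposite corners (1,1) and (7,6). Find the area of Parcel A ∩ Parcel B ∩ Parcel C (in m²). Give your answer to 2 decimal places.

The intersection is the polygon with vertices (2,6), (7,6), (7,4), (2,4).
By the shoelace formula its area is 10.00.

10.00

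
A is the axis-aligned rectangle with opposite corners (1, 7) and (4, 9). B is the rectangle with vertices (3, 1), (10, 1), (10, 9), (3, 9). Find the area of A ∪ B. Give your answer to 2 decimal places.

By inclusion–exclusion:
Individual areas: |A| = 6, |B| = 56.
|A∩B|: x∈[3,4], y∈[7,9] → 1·2 = 2.
|A ∪ B| = 62 − 2 = 60.00.

60.00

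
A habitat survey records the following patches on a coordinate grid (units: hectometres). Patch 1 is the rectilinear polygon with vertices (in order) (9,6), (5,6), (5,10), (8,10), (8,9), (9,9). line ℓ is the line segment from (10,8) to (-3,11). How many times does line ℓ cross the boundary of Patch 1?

2

The segment meets the boundary at (5,9.154), (9,8.231).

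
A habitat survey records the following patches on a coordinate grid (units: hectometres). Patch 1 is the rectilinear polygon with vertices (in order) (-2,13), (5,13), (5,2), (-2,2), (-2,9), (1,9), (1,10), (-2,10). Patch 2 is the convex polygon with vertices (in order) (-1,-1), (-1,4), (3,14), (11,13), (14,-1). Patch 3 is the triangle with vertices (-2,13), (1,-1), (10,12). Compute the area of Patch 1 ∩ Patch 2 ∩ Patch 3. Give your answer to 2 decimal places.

42.95

The intersection is the polygon with vertices (5,4.778), (3.077,2), (0.357,2), (-0.395,5.512), (1,9), (2.452,12.629), (5,12.417).
By the shoelace formula its area is 42.95.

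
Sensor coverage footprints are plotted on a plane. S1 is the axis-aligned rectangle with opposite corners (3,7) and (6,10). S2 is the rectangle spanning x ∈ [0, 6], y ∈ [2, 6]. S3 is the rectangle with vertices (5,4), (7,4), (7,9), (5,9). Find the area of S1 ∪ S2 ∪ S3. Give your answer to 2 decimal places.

By inclusion–exclusion:
Individual areas: |S1| = 9, |S2| = 24, |S3| = 10.
|S1∩S2| = 0 (no overlap).
|S1∩S3|: x∈[5,6], y∈[7,9] → 1·2 = 2.
|S2∩S3|: x∈[5,6], y∈[4,6] → 1·2 = 2.
|S1∩S2∩S3| = 0.
|S1 ∪ S2 ∪ S3| = 43 − 4 + 0 = 39.00.

39.00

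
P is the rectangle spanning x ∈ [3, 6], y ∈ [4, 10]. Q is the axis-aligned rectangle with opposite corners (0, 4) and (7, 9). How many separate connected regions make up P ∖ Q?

1

P ∖ Q is a single connected region.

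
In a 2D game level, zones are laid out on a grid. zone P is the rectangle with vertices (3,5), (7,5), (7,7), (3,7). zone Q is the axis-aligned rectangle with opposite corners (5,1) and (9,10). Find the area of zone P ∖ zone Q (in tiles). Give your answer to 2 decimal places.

4.00

|zone P∩zone Q|: x∈[5,7], y∈[5,7] → 2·2 = 4.
|zone P| = 8.
|zone P ∖ zone Q| = |zone P| − |zone P∩zone Q| = 8 − 4 = 4.00.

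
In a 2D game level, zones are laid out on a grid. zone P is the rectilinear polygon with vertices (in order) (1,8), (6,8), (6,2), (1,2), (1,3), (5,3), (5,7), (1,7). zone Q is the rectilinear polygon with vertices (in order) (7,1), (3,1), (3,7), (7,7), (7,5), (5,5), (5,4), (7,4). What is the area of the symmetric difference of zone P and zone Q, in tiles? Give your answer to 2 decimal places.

24.00

|zone P| = 14, |zone Q| = 22, |zone P∩zone Q| = 6.
|zone P △ zone Q| = |zone P| + |zone Q| − 2·|zone P∩zone Q| = 14 + 22 − 12 = 24.00.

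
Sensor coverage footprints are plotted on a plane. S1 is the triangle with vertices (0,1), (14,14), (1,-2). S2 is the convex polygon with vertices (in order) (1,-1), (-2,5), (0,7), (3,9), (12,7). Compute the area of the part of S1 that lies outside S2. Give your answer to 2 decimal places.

6.50

|S1| = 27.5, |S1∩S2| = 20.9989.
|S1 ∖ S2| = |S1| − |S1∩S2| = 27.5 − 20.9989 = 6.50.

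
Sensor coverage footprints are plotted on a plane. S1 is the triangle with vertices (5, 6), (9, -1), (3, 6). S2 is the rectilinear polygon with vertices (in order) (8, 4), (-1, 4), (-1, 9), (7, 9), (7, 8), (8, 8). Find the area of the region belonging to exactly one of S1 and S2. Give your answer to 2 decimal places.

|S1| = 7, |S2| = 44, |S1∩S2| = 3.4286.
|S1 △ S2| = |S1| + |S2| − 2·|S1∩S2| = 7 + 44 − 6.8571 = 44.14.

44.14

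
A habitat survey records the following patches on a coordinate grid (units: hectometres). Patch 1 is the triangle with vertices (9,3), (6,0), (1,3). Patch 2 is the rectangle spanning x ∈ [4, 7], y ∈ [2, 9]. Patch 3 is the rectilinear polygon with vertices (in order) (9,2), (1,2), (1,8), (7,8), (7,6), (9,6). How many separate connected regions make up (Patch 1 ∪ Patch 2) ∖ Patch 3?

(Patch 1 ∪ Patch 2) ∖ Patch 3 splits into 2 disjoint pieces (area 5.3333, area 3).

2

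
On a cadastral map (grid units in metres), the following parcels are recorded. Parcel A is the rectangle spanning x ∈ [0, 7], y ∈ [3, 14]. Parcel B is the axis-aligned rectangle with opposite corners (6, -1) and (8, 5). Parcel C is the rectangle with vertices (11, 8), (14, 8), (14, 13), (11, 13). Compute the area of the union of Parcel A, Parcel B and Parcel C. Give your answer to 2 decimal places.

102.00

By inclusion–exclusion:
Individual areas: |Parcel A| = 77, |Parcel B| = 12, |Parcel C| = 15.
|Parcel A∩Parcel B|: x∈[6,7], y∈[3,5] → 1·2 = 2.
|Parcel A∩Parcel C| = 0 (no overlap).
|Parcel B∩Parcel C| = 0 (no overlap).
|Parcel A∩Parcel B∩Parcel C| = 0.
|Parcel A ∪ Parcel B ∪ Parcel C| = 104 − 2 + 0 = 102.00.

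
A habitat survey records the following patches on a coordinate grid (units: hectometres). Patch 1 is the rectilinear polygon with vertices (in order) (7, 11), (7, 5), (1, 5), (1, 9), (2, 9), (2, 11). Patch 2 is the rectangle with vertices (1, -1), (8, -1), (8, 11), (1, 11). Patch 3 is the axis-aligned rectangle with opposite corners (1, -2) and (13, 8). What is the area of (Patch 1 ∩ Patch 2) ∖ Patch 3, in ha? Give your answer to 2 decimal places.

16.00

|Patch 1 ∩ Patch 2| = 34.
|(Patch 1 ∩ Patch 2) ∩ Patch 3| = 18.
|(Patch 1 ∩ Patch 2) ∖ Patch 3| = 34 − 18 = 16.00.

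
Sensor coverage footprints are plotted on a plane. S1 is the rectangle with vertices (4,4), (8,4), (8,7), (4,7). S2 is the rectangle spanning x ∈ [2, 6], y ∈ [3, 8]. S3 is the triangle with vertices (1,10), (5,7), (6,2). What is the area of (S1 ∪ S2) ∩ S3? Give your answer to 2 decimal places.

The region (S1 ∪ S2) ∩ S3 is the polygon with vertices (5.375,3), (2.25,8), (3.667,8), (5,7), (5.8,3).
By the shoelace formula its area is 6.87.

6.87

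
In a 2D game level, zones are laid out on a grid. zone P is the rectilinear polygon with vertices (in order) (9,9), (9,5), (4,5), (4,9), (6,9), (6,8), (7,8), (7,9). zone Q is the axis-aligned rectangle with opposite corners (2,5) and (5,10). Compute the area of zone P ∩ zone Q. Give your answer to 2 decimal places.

The intersection is the polygon with vertices (4,5), (4,9), (5,9), (5,5).
By the shoelace formula its area is 4.00.

4.00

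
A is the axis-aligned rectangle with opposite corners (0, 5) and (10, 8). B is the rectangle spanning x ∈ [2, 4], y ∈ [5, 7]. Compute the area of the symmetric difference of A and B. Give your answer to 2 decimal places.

|A∩B|: x∈[2,4], y∈[5,7] → 2·2 = 4.
|A △ B| = |A| + |B| − 2·|A∩B| = 30 + 4 − 8 = 26.00.

26.00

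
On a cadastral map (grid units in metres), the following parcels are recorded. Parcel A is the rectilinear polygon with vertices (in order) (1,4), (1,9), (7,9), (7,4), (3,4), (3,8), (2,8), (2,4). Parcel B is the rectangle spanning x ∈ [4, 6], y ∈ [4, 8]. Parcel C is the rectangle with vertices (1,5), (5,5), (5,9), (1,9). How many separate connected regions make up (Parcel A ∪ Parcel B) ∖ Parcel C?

2

(Parcel A ∪ Parcel B) ∖ Parcel C splits into 2 disjoint pieces (area 12, area 1).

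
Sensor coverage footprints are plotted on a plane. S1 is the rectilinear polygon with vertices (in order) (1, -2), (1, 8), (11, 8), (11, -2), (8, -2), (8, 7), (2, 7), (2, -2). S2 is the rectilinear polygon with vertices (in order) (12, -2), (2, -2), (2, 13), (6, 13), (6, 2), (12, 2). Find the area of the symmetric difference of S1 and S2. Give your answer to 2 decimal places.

98.00

|S1| = 46, |S2| = 84, |S1∩S2| = 16.
|S1 △ S2| = |S1| + |S2| − 2·|S1∩S2| = 46 + 84 − 32 = 98.00.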